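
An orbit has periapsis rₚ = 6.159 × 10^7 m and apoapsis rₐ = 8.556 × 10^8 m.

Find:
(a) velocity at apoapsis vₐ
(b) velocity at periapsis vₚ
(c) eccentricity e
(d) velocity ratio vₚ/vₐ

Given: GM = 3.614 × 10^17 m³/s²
rₚ = 6.159 × 10^7 m
rₐ = 8.556 × 10^8 m
GM = 3.614 × 10^17 m³/s²
a = (rₚ + rₐ)/2 = 4.58595 × 10^8 m
e = (rₐ − rₚ)/(rₐ + rₚ) = (7.9401 × 10^8) / (9.1719 × 10^8) = 0.865698
(a) vₐ² = GM (2/rₐ − 1/a) = 3.614 × 10^17 × (2.33754 × 10^-9 − 2.18057 × 10^-9) = 5.67281 × 10^7 m²/s²;  vₐ = 7531.81 m/s ≈ 7.532 km/s
(b) vₚ² = GM (2/rₚ − 1/a) = 3.614 × 10^17 × (3.24728 × 10^-8 − 2.18057 × 10^-9) = 1.09476 × 10^10 m²/s²;  vₚ = 104631 m/s ≈ 104.6 km/s
(c) e = 0.865698 ≈ 0.8657
(d) vₚ/vₐ = rₐ/rₚ (angular momentum) = (8.556 × 10^8) / (6.159 × 10^7) = 13.8919 ≈ 13.89

Final answer:
(a) velocity at apoapsis vₐ = 7.532 km/s
(b) velocity at periapsis vₚ = 104.6 km/s
(c) eccentricity e = 0.8657
(d) velocity ratio vₚ/vₐ = 13.89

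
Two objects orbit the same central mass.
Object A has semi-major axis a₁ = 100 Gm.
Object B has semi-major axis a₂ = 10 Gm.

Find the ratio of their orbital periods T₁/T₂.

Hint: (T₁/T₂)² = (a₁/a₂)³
a₁ = 100 Gm = 1 × 10^11 m
a₂ = 10 Gm = 1 × 10^10 m
a₁/a₂ = 10
T₁/T₂ = (a₁/a₂)^(3/2) = (10)^1.5 = 31.6228

Final answer: T₁/T₂ = 31.62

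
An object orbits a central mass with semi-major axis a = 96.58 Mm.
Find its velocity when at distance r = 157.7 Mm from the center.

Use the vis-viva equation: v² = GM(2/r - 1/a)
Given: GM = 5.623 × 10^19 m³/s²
a = 96.58 Mm = 9.658 × 10^7 m
r = 157.7 Mm = 1.577 × 10^8 m
GM = 5.623 × 10^19 m³/s²
2/r − 1/a = 1.26823 × 10^-8 − 1.03541 × 10^-8 = 2.3282 × 10^-9 m⁻¹
v² = GM (2/r − 1/a) = 1.30915 × 10^11 m²/s²
v = 361821 m/s ≈ 361.8 km/s

Final answer: 361.8 km/s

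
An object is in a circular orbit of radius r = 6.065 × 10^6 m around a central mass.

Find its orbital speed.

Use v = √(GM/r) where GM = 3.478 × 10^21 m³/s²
r = 6.065 × 10^6 m
GM = 3.478 × 10^21 m³/s²
GM/r = (3.478 × 10^21) / (6.065 × 10^6) = 5.73454 × 10^14 m²/s²
v = √(GM/r) = 2.39469 × 10^7 m/s ≈ 2.395 × 10^4 km/s

Final answer: 2.395 × 10^4 km/s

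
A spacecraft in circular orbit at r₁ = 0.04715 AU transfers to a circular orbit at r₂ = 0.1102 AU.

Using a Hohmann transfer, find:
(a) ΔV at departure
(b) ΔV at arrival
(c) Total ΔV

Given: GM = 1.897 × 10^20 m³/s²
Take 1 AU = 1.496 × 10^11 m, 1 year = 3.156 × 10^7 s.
r₁ = 0.04715 AU = 7.05364 × 10^9 m
r₂ = 0.1102 AU = 1.64859 × 10^10 m
GM = 1.897 × 10^20 m³/s²
Transfer ellipse: a_t = (r₁ + r₂)/2 = 1.17698 × 10^10 m
Circular speed at r₁: v₁ = √(GM/r₁) = 163994 m/s
Transfer speed at r₁ (periapsis): v₁ₜ = √(GM(2/r₁ − 1/a_t)) = 194088 m/s
(a) ΔV₁ = v₁ₜ − v₁ = 30094.7 m/s ≈ 6.349 AU/year
Circular speed at r₂: v₂ = √(GM/r₂) = 107270 m/s
Transfer speed at r₂ (apoapsis): v₂ₜ = √(GM(2/r₂ − 1/a_t)) = 83042.3 m/s
(b) ΔV₂ = v₂ − v₂ₜ = 24227.4 m/s ≈ 5.111 AU/year
(c) ΔV_total = ΔV₁ + ΔV₂ = 54322.1 m/s ≈ 11.46 AU/year

Final answer:
(a) ΔV₁ = 6.349 AU/year
(b) ΔV₂ = 5.111 AU/year
(c) ΔV_total = 11.46 AU/year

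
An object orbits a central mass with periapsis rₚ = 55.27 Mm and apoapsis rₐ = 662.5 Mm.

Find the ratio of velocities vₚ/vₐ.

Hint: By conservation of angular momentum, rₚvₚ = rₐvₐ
rₚ = 55.27 Mm = 5.527 × 10^7 m
rₐ = 662.5 Mm = 6.625 × 10^8 m
rₚvₚ = rₐvₐ  ⇒  vₚ/vₐ = rₐ/rₚ
vₚ/vₐ = (6.625 × 10^8) / (5.527 × 10^7) = 11.9866

Final answer: vₚ/vₐ = 11.99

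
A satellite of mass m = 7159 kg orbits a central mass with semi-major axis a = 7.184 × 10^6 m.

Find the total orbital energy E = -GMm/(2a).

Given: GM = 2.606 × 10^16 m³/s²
a = 7.184 × 10^6 m
GM = 2.606 × 10^16 m³/s²
2a = 1.4368 × 10^7 m
GMm = 2.606 × 10^16 × 7159 = 1.86564 × 10^20 m³·kg/s²
E = −GMm/(2a) = -1.29847 × 10^13 J ≈ -12.98 TJ

Final answer: -12.98 TJ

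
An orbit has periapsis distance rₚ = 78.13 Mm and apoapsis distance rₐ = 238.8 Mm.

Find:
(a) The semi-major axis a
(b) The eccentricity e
rₚ = 78.13 Mm = 7.813 × 10^7 m
rₐ = 238.8 Mm = 2.388 × 10^8 m
(a) a = (rₚ + rₐ)/2 = 1.58465 × 10^8 m ≈ 158.5 Mm
(b) e = (rₐ − rₚ)/(rₐ + rₚ) = (1.6067 × 10^8) / (3.1693 × 10^8) = 0.506957

Final answer:
(a) a = 158.5 Mm
(b) e = 0.507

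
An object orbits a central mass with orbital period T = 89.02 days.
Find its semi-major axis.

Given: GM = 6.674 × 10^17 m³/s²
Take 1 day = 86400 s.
T = 89.02 days = 7.69133 × 10^6 s
GM = 6.674 × 10^17 m³/s²
Kepler's third law: a³ = GM T² / (4π²)
T² = 5.91565 × 10^13 s²
a³ = (6.674 × 10^17) × (5.91565 × 10^13) / (4π²) = 1.00007 × 10^30 m³
a = (a³)^(1/3) = 1.00002 × 10^10 m ≈ 10 Gm

Final answer: 10 Gm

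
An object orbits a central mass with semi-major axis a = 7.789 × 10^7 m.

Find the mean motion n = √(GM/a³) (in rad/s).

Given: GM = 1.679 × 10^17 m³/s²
a = 7.789 × 10^7 m
GM = 1.679 × 10^17 m³/s²
a³ = 4.72547 × 10^23 m³
GM/a³ = (1.679 × 10^17) / (4.72547 × 10^23) = 3.55308 × 10^-7 s⁻²
n = √(GM/a³) = 0.000596078 rad/s ≈ 0.0005961 rad/s

Final answer: n = 0.0005961 rad/s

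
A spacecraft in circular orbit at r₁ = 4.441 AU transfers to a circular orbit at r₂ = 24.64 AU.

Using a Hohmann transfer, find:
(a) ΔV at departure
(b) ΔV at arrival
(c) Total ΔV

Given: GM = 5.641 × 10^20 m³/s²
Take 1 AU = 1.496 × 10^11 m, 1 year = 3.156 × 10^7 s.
r₁ = 4.441 AU = 6.64374 × 10^11 m
r₂ = 24.64 AU = 3.68614 × 10^12 m
GM = 5.641 × 10^20 m³/s²
Transfer ellipse: a_t = (r₁ + r₂)/2 = 2.17526 × 10^12 m
Circular speed at r₁: v₁ = √(GM/r₁) = 29138.8 m/s
Transfer speed at r₁ (periapsis): v₁ₜ = √(GM(2/r₁ − 1/a_t)) = 37931.7 m/s
(a) ΔV₁ = v₁ₜ − v₁ = 8792.91 m/s ≈ 1.855 AU/year
Circular speed at r₂: v₂ = √(GM/r₂) = 12370.6 m/s
Transfer speed at r₂ (apoapsis): v₂ₜ = √(GM(2/r₂ − 1/a_t)) = 6836.64 m/s
(b) ΔV₂ = v₂ − v₂ₜ = 5533.99 m/s ≈ 1.167 AU/year
(c) ΔV_total = ΔV₁ + ΔV₂ = 14326.9 m/s ≈ 3.022 AU/year

Final answer:
(a) ΔV₁ = 1.855 AU/year
(b) ΔV₂ = 1.167 AU/year
(c) ΔV_total = 3.022 AU/year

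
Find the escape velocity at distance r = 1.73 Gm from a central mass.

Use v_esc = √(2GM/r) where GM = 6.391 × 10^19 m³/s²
r = 1.73 Gm = 1.73 × 10^9 m
GM = 6.391 × 10^19 m³/s²
2GM/r = 2 × (6.391 × 10^19) / (1.73 × 10^9) = 7.38844 × 10^10 m²/s²
v_esc = √(2GM/r) = 271817 m/s ≈ 271.8 km/s

Final answer: 271.8 km/s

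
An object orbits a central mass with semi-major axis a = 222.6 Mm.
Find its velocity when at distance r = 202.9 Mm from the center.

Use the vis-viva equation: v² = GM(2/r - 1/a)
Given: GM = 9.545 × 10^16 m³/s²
a = 222.6 Mm = 2.226 × 10^8 m
r = 202.9 Mm = 2.029 × 10^8 m
GM = 9.545 × 10^16 m³/s²
2/r − 1/a = 9.85707 × 10^-9 − 4.49236 × 10^-9 = 5.36471 × 10^-9 m⁻¹
v² = GM (2/r − 1/a) = 5.12062 × 10^8 m²/s²
v = 22628.8 m/s ≈ 22.63 km/s

Final answer: 22.63 km/s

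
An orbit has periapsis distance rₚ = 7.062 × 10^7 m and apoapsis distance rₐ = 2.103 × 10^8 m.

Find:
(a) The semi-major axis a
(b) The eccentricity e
rₚ = 7.062 × 10^7 m
rₐ = 2.103 × 10^8 m
(a) a = (rₚ + rₐ)/2 = 1.4046 × 10^8 m ≈ 1.405 × 10^8 m
(b) e = (rₐ − rₚ)/(rₐ + rₚ) = (1.3968 × 10^8) / (2.8092 × 10^8) = 0.497223

Final answer:
(a) a = 1.405 × 10^8 m
(b) e = 0.4972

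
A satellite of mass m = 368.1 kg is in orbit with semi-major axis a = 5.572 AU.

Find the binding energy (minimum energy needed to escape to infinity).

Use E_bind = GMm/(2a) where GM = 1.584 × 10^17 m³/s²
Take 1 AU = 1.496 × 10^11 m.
a = 5.572 AU = 8.33571 × 10^11 m
GM = 1.584 × 10^17 m³/s²
m = 368.1 kg
GMm = 1.584 × 10^17 × 368.1 = 5.8307 × 10^19 m³·kg/s²
2a = 1.66714 × 10^12 m
E_bind = GMm/(2a) = 3.49742 × 10^7 J ≈ 34.97 MJ

Final answer: 34.97 MJ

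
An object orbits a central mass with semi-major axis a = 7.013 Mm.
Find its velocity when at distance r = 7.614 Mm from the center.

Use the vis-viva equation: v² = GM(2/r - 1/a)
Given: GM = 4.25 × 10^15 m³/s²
a = 7.013 Mm = 7.013 × 10^6 m
r = 7.614 Mm = 7.614 × 10^6 m
GM = 4.25 × 10^15 m³/s²
2/r − 1/a = 2.62674 × 10^-7 − 1.42592 × 10^-7 = 1.20082 × 10^-7 m⁻¹
v² = GM (2/r − 1/a) = 5.10347 × 10^8 m²/s²
v = 22590.9 m/s ≈ 22.59 km/s

Final answer: 22.59 km/s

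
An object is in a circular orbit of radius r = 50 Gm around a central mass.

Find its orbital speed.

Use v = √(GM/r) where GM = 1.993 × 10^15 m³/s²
r = 50 Gm = 5 × 10^10 m
GM = 1.993 × 10^15 m³/s²
GM/r = (1.993 × 10^15) / (5 × 10^10) = 39860 m²/s²
v = √(GM/r) = 199.65 m/s ≈ 199.6 m/s

Final answer: 199.6 m/s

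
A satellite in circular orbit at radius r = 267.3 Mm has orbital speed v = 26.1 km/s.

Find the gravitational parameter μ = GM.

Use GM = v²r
r = 267.3 Mm = 2.673 × 10^8 m
v = 26.1 km/s = 26100 m/s
v² = 6.8121 × 10^8 m²/s²
GM = v²r = 6.8121 × 10^8 × 2.673 × 10^8 = 1.82087 × 10^17 m³/s²
GM ≈ 1.821 × 10^17 m³/s²

Final answer: GM = 1.821 × 10^17 m³/s²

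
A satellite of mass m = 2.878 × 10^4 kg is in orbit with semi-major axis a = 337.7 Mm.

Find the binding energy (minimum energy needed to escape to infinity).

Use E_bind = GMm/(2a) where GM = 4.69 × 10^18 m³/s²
a = 337.7 Mm = 3.377 × 10^8 m
GM = 4.69 × 10^18 m³/s²
m = 2.878 × 10^4 kg
GMm = 4.69 × 10^18 × 28780 = 1.34978 × 10^23 m³·kg/s²
2a = 6.754 × 10^8 m
E_bind = GMm/(2a) = 1.99849 × 10^14 J ≈ 199.8 TJ

Final answer: 199.8 TJ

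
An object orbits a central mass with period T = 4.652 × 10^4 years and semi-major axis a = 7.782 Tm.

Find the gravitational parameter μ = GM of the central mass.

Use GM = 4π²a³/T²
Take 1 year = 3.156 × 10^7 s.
T = 4.652 × 10^4 years = 1.46817 × 10^12 s
a = 7.782 Tm = 7.782 × 10^12 m
a³ = 4.71274 × 10^38 m³
T² = 2.15553 × 10^24 s²
GM = 4π² × (4.71274 × 10^38) / (2.15553 × 10^24) = 8.63138 × 10^15 m³/s²
GM ≈ 8.631 × 10^15 m³/s²

Final answer: GM = 8.631 × 10^15 m³/s²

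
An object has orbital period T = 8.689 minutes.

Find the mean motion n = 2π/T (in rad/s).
T = 8.689 minutes = 521.34 s
n = 2π / 521.34 s = 0.012052 rad/s ≈ 0.01205 rad/s

Final answer: n = 0.01205 rad/s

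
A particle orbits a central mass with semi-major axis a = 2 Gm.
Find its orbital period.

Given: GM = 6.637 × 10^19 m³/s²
a = 2 Gm = 2 × 10^9 m
GM = 6.637 × 10^19 m³/s²
a³ = 8 × 10^27 m³
T = 2π √(a³/GM) = 2π √((8 × 10^27) / (6.637 × 10^19)) = 2π × 10978.9 s
T = 68982.5 s ≈ 19.16 hours

Final answer: 19.16 hours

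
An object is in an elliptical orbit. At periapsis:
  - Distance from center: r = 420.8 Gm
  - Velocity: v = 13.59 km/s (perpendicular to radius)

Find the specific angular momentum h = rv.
r = 420.8 Gm = 4.208 × 10^11 m
v = 13.59 km/s = 13590 m/s
h = rv = 4.208 × 10^11 × 13590 = 5.71867 × 10^15 m²/s ≈ 5.719 × 10^15 m²/s

Final answer: h = 5.719 × 10^15 m²/s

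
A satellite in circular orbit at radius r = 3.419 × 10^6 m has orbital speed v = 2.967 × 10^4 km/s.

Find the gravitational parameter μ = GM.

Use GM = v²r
r = 3.419 × 10^6 m
v = 2.967 × 10^4 km/s = 2.967 × 10^7 m/s
v² = 8.80309 × 10^14 m²/s²
GM = v²r = 8.80309 × 10^14 × 3.419 × 10^6 = 3.00978 × 10^21 m³/s²
GM ≈ 3.01 × 10^21 m³/s²

Final answer: GM = 3.01 × 10^21 m³/s²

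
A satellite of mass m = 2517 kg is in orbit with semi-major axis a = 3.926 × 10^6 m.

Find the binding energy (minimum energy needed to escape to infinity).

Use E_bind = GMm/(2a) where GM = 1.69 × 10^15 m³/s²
a = 3.926 × 10^6 m
GM = 1.69 × 10^15 m³/s²
m = 2517 kg
GMm = 1.69 × 10^15 × 2517 = 4.25373 × 10^18 m³·kg/s²
2a = 7.852 × 10^6 m
E_bind = GMm/(2a) = 5.41738 × 10^11 J ≈ 541.7 GJ

Final answer: 541.7 GJ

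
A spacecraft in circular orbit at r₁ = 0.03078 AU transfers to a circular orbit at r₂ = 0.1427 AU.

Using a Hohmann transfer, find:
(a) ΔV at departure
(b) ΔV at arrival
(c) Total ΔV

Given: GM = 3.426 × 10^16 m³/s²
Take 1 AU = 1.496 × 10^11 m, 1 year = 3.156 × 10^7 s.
r₁ = 0.03078 AU = 4.60469 × 10^9 m
r₂ = 0.1427 AU = 2.13479 × 10^10 m
GM = 3.426 × 10^16 m³/s²
Transfer ellipse: a_t = (r₁ + r₂)/2 = 1.29763 × 10^10 m
Circular speed at r₁: v₁ = √(GM/r₁) = 2727.68 m/s
Transfer speed at r₁ (periapsis): v₁ₜ = √(GM(2/r₁ − 1/a_t)) = 3498.61 m/s
(a) ΔV₁ = v₁ₜ − v₁ = 770.932 m/s ≈ 0.1626 AU/year
Circular speed at r₂: v₂ = √(GM/r₂) = 1266.82 m/s
Transfer speed at r₂ (apoapsis): v₂ₜ = √(GM(2/r₂ − 1/a_t)) = 754.641 m/s
(b) ΔV₂ = v₂ − v₂ₜ = 512.182 m/s ≈ 0.1081 AU/year
(c) ΔV_total = ΔV₁ + ΔV₂ = 1283.11 m/s ≈ 0.2707 AU/year

Final answer:
(a) ΔV₁ = 0.1626 AU/year
(b) ΔV₂ = 0.1081 AU/year
(c) ΔV_total = 0.2707 AU/year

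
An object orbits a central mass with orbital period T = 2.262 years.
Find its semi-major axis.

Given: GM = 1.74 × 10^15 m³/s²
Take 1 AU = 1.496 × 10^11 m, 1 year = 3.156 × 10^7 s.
T = 2.262 years = 7.13887 × 10^7 s
GM = 1.74 × 10^15 m³/s²
Kepler's third law: a³ = GM T² / (4π²)
T² = 5.09635 × 10^15 s²
a³ = (1.74 × 10^15) × (5.09635 × 10^15) / (4π²) = 2.2462 × 10^29 m³
a = (a³)^(1/3) = 6.07878 × 10^9 m ≈ 0.04063 AU

Final answer: 0.04063 AU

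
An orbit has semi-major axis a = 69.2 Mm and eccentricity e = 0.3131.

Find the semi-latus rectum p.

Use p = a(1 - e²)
a = 69.2 Mm = 6.92 × 10^7 m
e = 0.3131,  e² = 0.0980316,  1 − e² = 0.901968
p = a(1 − e²) = 6.92 × 10^7 m × 0.901968 = 6.24162 × 10^7 m ≈ 62.42 Mm

Final answer: p = 62.42 Mm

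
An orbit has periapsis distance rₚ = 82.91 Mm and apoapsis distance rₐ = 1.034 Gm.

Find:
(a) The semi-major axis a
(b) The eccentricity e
rₚ = 82.91 Mm = 8.291 × 10^7 m
rₐ = 1.034 Gm = 1.034 × 10^9 m
(a) a = (rₚ + rₐ)/2 = 5.58455 × 10^8 m ≈ 558.5 Mm
(b) e = (rₐ − rₚ)/(rₐ + rₚ) = (9.5109 × 10^8) / (1.11691 × 10^9) = 0.851537

Final answer:
(a) a = 558.5 Mm
(b) e = 0.8515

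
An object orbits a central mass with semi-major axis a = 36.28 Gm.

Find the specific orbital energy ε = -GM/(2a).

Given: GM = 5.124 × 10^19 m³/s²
a = 36.28 Gm = 3.628 × 10^10 m
GM = 5.124 × 10^19 m³/s²
2a = 7.256 × 10^10 m
ε = −GM/(2a) = -7.06174 × 10^8 J/kg ≈ -706.2 MJ/kg

Final answer: -706.2 MJ/kg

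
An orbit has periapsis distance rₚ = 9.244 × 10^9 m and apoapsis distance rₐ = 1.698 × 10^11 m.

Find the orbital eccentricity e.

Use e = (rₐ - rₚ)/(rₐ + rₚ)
rₚ = 9.244 × 10^9 m
rₐ = 1.698 × 10^11 m
rₐ − rₚ = 1.60556 × 10^11 m
rₐ + rₚ = 1.79044 × 10^11 m
e = (rₐ − rₚ)/(rₐ + rₚ) = 0.89674

Final answer: e = 0.8967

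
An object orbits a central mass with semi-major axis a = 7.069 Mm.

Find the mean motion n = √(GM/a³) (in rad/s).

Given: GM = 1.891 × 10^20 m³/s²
a = 7.069 Mm = 7.069 × 10^6 m
GM = 1.891 × 10^20 m³/s²
a³ = 3.53243 × 10^20 m³
GM/a³ = (1.891 × 10^20) / (3.53243 × 10^20) = 0.535325 s⁻²
n = √(GM/a³) = 0.731659 rad/s ≈ 0.7317 rad/s

Final answer: n = 0.7317 rad/s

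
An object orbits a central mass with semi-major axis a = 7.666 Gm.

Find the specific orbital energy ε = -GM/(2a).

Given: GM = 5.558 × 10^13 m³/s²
a = 7.666 Gm = 7.666 × 10^9 m
GM = 5.558 × 10^13 m³/s²
2a = 1.5332 × 10^10 m
ε = −GM/(2a) = -3625.1 J/kg ≈ -3.625 kJ/kg

Final answer: -3.625 kJ/kg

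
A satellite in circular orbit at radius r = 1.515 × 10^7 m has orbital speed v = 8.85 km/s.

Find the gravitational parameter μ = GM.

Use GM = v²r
r = 1.515 × 10^7 m
v = 8.85 km/s = 8850 m/s
v² = 7.83225 × 10^7 m²/s²
GM = v²r = 7.83225 × 10^7 × 1.515 × 10^7 = 1.18659 × 10^15 m³/s²
GM ≈ 1.187 × 10^15 m³/s²

Final answer: GM = 1.187 × 10^15 m³/s²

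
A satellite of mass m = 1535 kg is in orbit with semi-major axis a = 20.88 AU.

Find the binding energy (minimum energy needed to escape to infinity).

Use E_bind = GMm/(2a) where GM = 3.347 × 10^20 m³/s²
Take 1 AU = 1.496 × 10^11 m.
a = 20.88 AU = 3.12365 × 10^12 m
GM = 3.347 × 10^20 m³/s²
m = 1535 kg
GMm = 3.347 × 10^20 × 1535 = 5.13764 × 10^23 m³·kg/s²
2a = 6.2473 × 10^12 m
E_bind = GMm/(2a) = 8.22379 × 10^10 J ≈ 82.24 GJ

Final answer: 82.24 GJ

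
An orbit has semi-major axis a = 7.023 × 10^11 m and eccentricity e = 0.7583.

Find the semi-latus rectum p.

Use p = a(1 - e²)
a = 7.023 × 10^11 m
e = 0.7583,  e² = 0.575019,  1 − e² = 0.424981
p = a(1 − e²) = 7.023 × 10^11 m × 0.424981 = 2.98464 × 10^11 m ≈ 2.985 × 10^11 m

Final answer: p = 2.985 × 10^11 m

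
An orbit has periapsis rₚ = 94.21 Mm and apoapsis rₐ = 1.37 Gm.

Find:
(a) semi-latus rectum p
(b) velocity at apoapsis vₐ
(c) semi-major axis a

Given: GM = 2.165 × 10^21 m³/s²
rₚ = 94.21 Mm = 9.421 × 10^7 m
rₐ = 1.37 Gm = 1.37 × 10^9 m
GM = 2.165 × 10^21 m³/s²
a = (rₚ + rₐ)/2 = 7.32105 × 10^8 m
e = (rₐ − rₚ)/(rₐ + rₚ) = (1.27579 × 10^9) / (1.46421 × 10^9) = 0.871316
(a) 1 − e² = 0.240808;  p = a(1 − e²) = 7.32105 × 10^8 × 0.240808 = 1.76297 × 10^8 m ≈ 176.3 Mm
(b) vₐ² = GM (2/rₐ − 1/a) = 2.165 × 10^21 × (1.45985 × 10^-9 − 1.36592 × 10^-9) = 2.03358 × 10^11 m²/s²;  vₐ = 450952 m/s ≈ 451 km/s
(c) a = 7.32105 × 10^8 m ≈ 732.1 Mm

Final answer:
(a) semi-latus rectum p = 176.3 Mm
(b) velocity at apoapsis vₐ = 451 km/s
(c) semi-major axis a = 732.1 Mm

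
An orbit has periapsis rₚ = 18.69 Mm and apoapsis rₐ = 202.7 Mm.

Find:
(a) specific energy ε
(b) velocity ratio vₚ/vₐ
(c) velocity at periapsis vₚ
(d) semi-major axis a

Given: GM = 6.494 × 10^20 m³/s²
rₚ = 18.69 Mm = 1.869 × 10^7 m
rₐ = 202.7 Mm = 2.027 × 10^8 m
GM = 6.494 × 10^20 m³/s²
a = (rₚ + rₐ)/2 = 1.10695 × 10^8 m
e = (rₐ − rₚ)/(rₐ + rₚ) = (1.8401 × 10^8) / (2.2139 × 10^8) = 0.831158
(a) 2a = 2.2139 × 10^8 m;  ε = −GM/(2a) = -2.93329 × 10^12 J/kg ≈ -2933 GJ/kg
(b) vₚ/vₐ = rₐ/rₚ (angular momentum) = (2.027 × 10^8) / (1.869 × 10^7) = 10.8454 ≈ 10.85
(c) vₚ² = GM (2/rₚ − 1/a) = 6.494 × 10^20 × (1.07009 × 10^-7 − 9.03383 × 10^-9) = 6.36251 × 10^13 m²/s²;  vₚ = 7.97654 × 10^6 m/s ≈ 7977 km/s
(d) a = 1.10695 × 10^8 m ≈ 110.7 Mm

Final answer:
(a) specific energy ε = -2933 GJ/kg
(b) velocity ratio vₚ/vₐ = 10.85
(c) velocity at periapsis vₚ = 7977 km/s
(d) semi-major axis a = 110.7 Mm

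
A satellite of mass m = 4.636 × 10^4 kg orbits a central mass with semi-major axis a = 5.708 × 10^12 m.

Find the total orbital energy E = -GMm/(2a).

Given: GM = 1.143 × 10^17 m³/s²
a = 5.708 × 10^12 m
GM = 1.143 × 10^17 m³/s²
2a = 1.1416 × 10^13 m
GMm = 1.143 × 10^17 × 46360 = 5.29895 × 10^21 m³·kg/s²
E = −GMm/(2a) = -4.64169 × 10^8 J ≈ -464.2 MJ

Final answer: -464.2 MJ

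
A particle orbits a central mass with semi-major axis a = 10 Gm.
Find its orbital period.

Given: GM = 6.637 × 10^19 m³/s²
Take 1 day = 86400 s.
a = 10 Gm = 1 × 10^10 m
GM = 6.637 × 10^19 m³/s²
a³ = 1 × 10^30 m³
T = 2π √(a³/GM) = 2π √((1 × 10^30) / (6.637 × 10^19)) = 2π × 122748 s
T = 771248 s ≈ 8.926 days

Final answer: 8.926 days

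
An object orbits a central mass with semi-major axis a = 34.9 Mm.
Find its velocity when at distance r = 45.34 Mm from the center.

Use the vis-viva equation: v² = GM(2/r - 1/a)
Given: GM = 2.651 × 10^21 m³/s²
a = 34.9 Mm = 3.49 × 10^7 m
r = 45.34 Mm = 4.534 × 10^7 m
GM = 2.651 × 10^21 m³/s²
2/r − 1/a = 4.41112 × 10^-8 − 2.86533 × 10^-8 = 1.54579 × 10^-8 m⁻¹
v² = GM (2/r − 1/a) = 4.09788 × 10^13 m²/s²
v = 6.40147 × 10^6 m/s ≈ 6401 km/s

Final answer: 6401 km/s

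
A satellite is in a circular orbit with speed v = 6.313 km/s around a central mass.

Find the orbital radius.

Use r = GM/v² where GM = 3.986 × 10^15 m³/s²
v = 6.313 km/s = 6313 m/s
GM = 3.986 × 10^15 m³/s²
v² = 3.9854 × 10^7 m²/s²
r = GM/v² = (3.986 × 10^15) / (3.9854 × 10^7) = 1.00015 × 10^8 m ≈ 100 Mm

Final answer: 100 Mm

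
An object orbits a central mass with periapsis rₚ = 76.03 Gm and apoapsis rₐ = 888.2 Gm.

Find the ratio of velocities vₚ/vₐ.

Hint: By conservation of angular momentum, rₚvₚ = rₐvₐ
rₚ = 76.03 Gm = 7.603 × 10^10 m
rₐ = 888.2 Gm = 8.882 × 10^11 m
rₚvₚ = rₐvₐ  ⇒  vₚ/vₐ = rₐ/rₚ
vₚ/vₐ = (8.882 × 10^11) / (7.603 × 10^10) = 11.6822

Final answer: vₚ/vₐ = 11.68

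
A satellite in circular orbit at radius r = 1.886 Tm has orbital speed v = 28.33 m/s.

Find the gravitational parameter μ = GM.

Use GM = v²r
r = 1.886 Tm = 1.886 × 10^12 m
v = 28.33 m/s
v² = 802.589 m²/s²
GM = v²r = 802.589 × 1.886 × 10^12 = 1.51368 × 10^15 m³/s²
GM ≈ 1.514 × 10^15 m³/s²

Final answer: GM = 1.514 × 10^15 m³/s²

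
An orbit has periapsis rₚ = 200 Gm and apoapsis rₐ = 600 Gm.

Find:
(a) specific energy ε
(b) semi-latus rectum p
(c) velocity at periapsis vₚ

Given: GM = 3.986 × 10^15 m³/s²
rₚ = 200 Gm = 2 × 10^11 m
rₐ = 600 Gm = 6 × 10^11 m
GM = 3.986 × 10^15 m³/s²
a = (rₚ + rₐ)/2 = 4 × 10^11 m
e = (rₐ − rₚ)/(rₐ + rₚ) = (4 × 10^11) / (8 × 10^11) = 0.5
(a) 2a = 8 × 10^11 m;  ε = −GM/(2a) = -4982.5 J/kg ≈ -4.982 kJ/kg
(b) 1 − e² = 0.75;  p = a(1 − e²) = 4 × 10^11 × 0.75 = 3 × 10^11 m ≈ 300 Gm
(c) vₚ² = GM (2/rₚ − 1/a) = 3.986 × 10^15 × (1 × 10^-11 − 2.5 × 10^-12) = 29895 m²/s²;  vₚ = 172.902 m/s ≈ 172.9 m/s

Final answer:
(a) specific energy ε = -4.982 kJ/kg
(b) semi-latus rectum p = 300 Gm
(c) velocity at periapsis vₚ = 172.9 m/s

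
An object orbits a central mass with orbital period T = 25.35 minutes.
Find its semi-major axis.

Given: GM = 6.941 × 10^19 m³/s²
T = 25.35 minutes = 1521 s
GM = 6.941 × 10^19 m³/s²
Kepler's third law: a³ = GM T² / (4π²)
T² = 2.31344 × 10^6 s²
a³ = (6.941 × 10^19) × (2.31344 × 10^6) / (4π²) = 4.06744 × 10^24 m³
a = (a³)^(1/3) = 1.59627 × 10^8 m ≈ 159.6 Mm

Final answer: 159.6 Mm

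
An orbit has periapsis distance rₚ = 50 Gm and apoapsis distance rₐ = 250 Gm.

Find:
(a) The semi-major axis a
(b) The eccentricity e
rₚ = 50 Gm = 5 × 10^10 m
rₐ = 250 Gm = 2.5 × 10^11 m
(a) a = (rₚ + rₐ)/2 = 1.5 × 10^11 m ≈ 150 Gm
(b) e = (rₐ − rₚ)/(rₐ + rₚ) = (2 × 10^11) / (3 × 10^11) = 0.666667

Final answer:
(a) a = 150 Gm
(b) e = 0.6667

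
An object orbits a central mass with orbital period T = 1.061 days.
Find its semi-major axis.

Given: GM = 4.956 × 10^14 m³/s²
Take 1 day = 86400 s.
T = 1.061 days = 91670.4 s
GM = 4.956 × 10^14 m³/s²
Kepler's third law: a³ = GM T² / (4π²)
T² = 8.40346 × 10^9 s²
a³ = (4.956 × 10^14) × (8.40346 × 10^9) / (4π²) = 1.05494 × 10^23 m³
a = (a³)^(1/3) = 4.72509 × 10^7 m ≈ 47.25 Mm

Final answer: 47.25 Mm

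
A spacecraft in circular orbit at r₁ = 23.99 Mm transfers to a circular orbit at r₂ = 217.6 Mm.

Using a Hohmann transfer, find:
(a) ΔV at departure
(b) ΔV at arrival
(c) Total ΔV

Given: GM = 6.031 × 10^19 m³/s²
r₁ = 23.99 Mm = 2.399 × 10^7 m
r₂ = 217.6 Mm = 2.176 × 10^8 m
GM = 6.031 × 10^19 m³/s²
Transfer ellipse: a_t = (r₁ + r₂)/2 = 1.20795 × 10^8 m
Circular speed at r₁: v₁ = √(GM/r₁) = 1.58555 × 10^6 m/s
Transfer speed at r₁ (periapsis): v₁ₜ = √(GM(2/r₁ − 1/a_t)) = 2.12806 × 10^6 m/s
(a) ΔV₁ = v₁ₜ − v₁ = 542515 m/s ≈ 542.5 km/s
Circular speed at r₂: v₂ = √(GM/r₂) = 526460 m/s
Transfer speed at r₂ (apoapsis): v₂ₜ = √(GM(2/r₂ − 1/a_t)) = 234615 m/s
(b) ΔV₂ = v₂ − v₂ₜ = 291845 m/s ≈ 291.8 km/s
(c) ΔV_total = ΔV₁ + ΔV₂ = 834359 m/s ≈ 834.4 km/s

Final answer:
(a) ΔV₁ = 542.5 km/s
(b) ΔV₂ = 291.8 km/s
(c) ΔV_total = 834.4 km/s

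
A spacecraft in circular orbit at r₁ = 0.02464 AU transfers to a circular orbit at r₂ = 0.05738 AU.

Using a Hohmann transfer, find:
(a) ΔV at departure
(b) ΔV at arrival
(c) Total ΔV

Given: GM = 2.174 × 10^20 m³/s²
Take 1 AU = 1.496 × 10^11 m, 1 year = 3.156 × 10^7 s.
r₁ = 0.02464 AU = 3.68614 × 10^9 m
r₂ = 0.05738 AU = 8.58405 × 10^9 m
GM = 2.174 × 10^20 m³/s²
Transfer ellipse: a_t = (r₁ + r₂)/2 = 6.1351 × 10^9 m
Circular speed at r₁: v₁ = √(GM/r₁) = 242853 m/s
Transfer speed at r₁ (periapsis): v₁ₜ = √(GM(2/r₁ − 1/a_t)) = 287263 m/s
(a) ΔV₁ = v₁ₜ − v₁ = 44409.5 m/s ≈ 9.369 AU/year
Circular speed at r₂: v₂ = √(GM/r₂) = 159142 m/s
Transfer speed at r₂ (apoapsis): v₂ₜ = √(GM(2/r₂ − 1/a_t)) = 123356 m/s
(b) ΔV₂ = v₂ − v₂ₜ = 35785.9 m/s ≈ 7.549 AU/year
(c) ΔV_total = ΔV₁ + ΔV₂ = 80195.4 m/s ≈ 16.92 AU/year

Final answer:
(a) ΔV₁ = 9.369 AU/year
(b) ΔV₂ = 7.549 AU/year
(c) ΔV_total = 16.92 AU/year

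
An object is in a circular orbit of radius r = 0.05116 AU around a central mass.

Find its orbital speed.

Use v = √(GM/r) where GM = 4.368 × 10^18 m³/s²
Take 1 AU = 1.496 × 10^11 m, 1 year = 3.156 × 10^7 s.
r = 0.05116 AU = 7.65354 × 10^9 m
GM = 4.368 × 10^18 m³/s²
GM/r = (4.368 × 10^18) / (7.65354 × 10^9) = 5.70717 × 10^8 m²/s²
v = √(GM/r) = 23889.7 m/s ≈ 5.04 AU/year

Final answer: 5.04 AU/year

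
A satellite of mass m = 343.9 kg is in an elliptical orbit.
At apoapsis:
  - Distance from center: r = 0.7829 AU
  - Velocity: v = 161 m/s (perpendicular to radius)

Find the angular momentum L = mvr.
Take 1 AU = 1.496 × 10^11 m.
r = 0.7829 AU = 1.17122 × 10^11 m
v = 161 m/s
vr = 161 × 1.17122 × 10^11 = 1.88566 × 10^13 m²/s
L = m × vr = 343.9 × 1.88566 × 10^13 = 6.48479 × 10^15 kg·m²/s ≈ 6.485 × 10^15 kg·m²/s

Final answer: L = 6.485 × 10^15 kg·m²/s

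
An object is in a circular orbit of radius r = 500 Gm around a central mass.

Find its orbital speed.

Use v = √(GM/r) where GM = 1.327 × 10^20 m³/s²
r = 500 Gm = 5 × 10^11 m
GM = 1.327 × 10^20 m³/s²
GM/r = (1.327 × 10^20) / (5 × 10^11) = 2.654 × 10^8 m²/s²
v = √(GM/r) = 16291.1 m/s ≈ 16.29 km/s

Final answer: 16.29 km/s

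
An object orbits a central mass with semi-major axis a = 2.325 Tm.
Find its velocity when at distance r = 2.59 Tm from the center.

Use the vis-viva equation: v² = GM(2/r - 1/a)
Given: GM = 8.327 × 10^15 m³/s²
a = 2.325 Tm = 2.325 × 10^12 m
r = 2.59 Tm = 2.59 × 10^12 m
GM = 8.327 × 10^15 m³/s²
2/r − 1/a = 7.72201 × 10^-13 − 4.30108 × 10^-13 = 3.42093 × 10^-13 m⁻¹
v² = GM (2/r − 1/a) = 2848.61 m²/s²
v = 53.3724 m/s ≈ 53.37 m/s

Final answer: 53.37 m/s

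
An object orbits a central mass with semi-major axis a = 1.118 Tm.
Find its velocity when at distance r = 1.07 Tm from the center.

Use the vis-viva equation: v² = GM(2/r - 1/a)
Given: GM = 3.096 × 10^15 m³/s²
a = 1.118 Tm = 1.118 × 10^12 m
r = 1.07 Tm = 1.07 × 10^12 m
GM = 3.096 × 10^15 m³/s²
2/r − 1/a = 1.86916 × 10^-12 − 8.94454 × 10^-13 = 9.74704 × 10^-13 m⁻¹
v² = GM (2/r − 1/a) = 3017.69 m²/s²
v = 54.9335 m/s ≈ 54.93 m/s

Final answer: 54.93 m/s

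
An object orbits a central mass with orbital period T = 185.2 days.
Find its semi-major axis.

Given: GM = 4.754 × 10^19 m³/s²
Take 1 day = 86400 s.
T = 185.2 days = 1.60013 × 10^7 s
GM = 4.754 × 10^19 m³/s²
Kepler's third law: a³ = GM T² / (4π²)
T² = 2.56041 × 10^14 s²
a³ = (4.754 × 10^19) × (2.56041 × 10^14) / (4π²) = 3.08325 × 10^32 m³
a = (a³)^(1/3) = 6.75569 × 10^10 m ≈ 67.56 Gm

Final answer: 67.56 Gm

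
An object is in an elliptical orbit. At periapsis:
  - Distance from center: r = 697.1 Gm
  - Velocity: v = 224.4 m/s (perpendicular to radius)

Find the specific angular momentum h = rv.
r = 697.1 Gm = 6.971 × 10^11 m
v = 224.4 m/s
h = rv = 6.971 × 10^11 × 224.4 = 1.56429 × 10^14 m²/s ≈ 1.564 × 10^14 m²/s

Final answer: h = 1.564 × 10^14 m²/s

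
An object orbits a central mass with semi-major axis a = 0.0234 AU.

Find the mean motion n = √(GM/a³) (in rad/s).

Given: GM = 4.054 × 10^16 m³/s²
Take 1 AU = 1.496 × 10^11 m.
a = 0.0234 AU = 3.50064 × 10^9 m
GM = 4.054 × 10^16 m³/s²
a³ = 4.28985 × 10^28 m³
GM/a³ = (4.054 × 10^16) / (4.28985 × 10^28) = 9.45021 × 10^-13 s⁻²
n = √(GM/a³) = 9.72122 × 10^-7 rad/s ≈ 9.721 × 10^-7 rad/s

Final answer: n = 9.721 × 10^-7 rad/s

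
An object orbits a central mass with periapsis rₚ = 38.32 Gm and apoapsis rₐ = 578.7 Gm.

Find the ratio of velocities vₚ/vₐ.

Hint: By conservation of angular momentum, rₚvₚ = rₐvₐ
rₚ = 38.32 Gm = 3.832 × 10^10 m
rₐ = 578.7 Gm = 5.787 × 10^11 m
rₚvₚ = rₐvₐ  ⇒  vₚ/vₐ = rₐ/rₚ
vₚ/vₐ = (5.787 × 10^11) / (3.832 × 10^10) = 15.1018

Final answer: vₚ/vₐ = 15.1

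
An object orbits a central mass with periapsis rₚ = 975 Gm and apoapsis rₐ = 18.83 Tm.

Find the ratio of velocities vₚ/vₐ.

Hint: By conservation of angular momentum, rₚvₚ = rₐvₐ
rₚ = 975 Gm = 9.75 × 10^11 m
rₐ = 18.83 Tm = 1.883 × 10^13 m
rₚvₚ = rₐvₐ  ⇒  vₚ/vₐ = rₐ/rₚ
vₚ/vₐ = (1.883 × 10^13) / (9.75 × 10^11) = 19.3128

Final answer: vₚ/vₐ = 19.31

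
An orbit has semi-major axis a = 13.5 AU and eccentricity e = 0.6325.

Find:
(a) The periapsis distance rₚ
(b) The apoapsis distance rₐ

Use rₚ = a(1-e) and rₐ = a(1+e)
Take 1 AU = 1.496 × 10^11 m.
a = 13.5 AU = 2.0196 × 10^12 m
e = 0.6325:  1 − e = 0.3675,  1 + e = 1.6325
(a) rₚ = a(1 − e) = 2.0196 × 10^12 m × 0.3675 = 7.42203 × 10^11 m ≈ 4.961 AU
(b) rₐ = a(1 + e) = 2.0196 × 10^12 m × 1.6325 = 3.297 × 10^12 m ≈ 22.04 AU

Final answer:
(a) rₚ = 4.961 AU
(b) rₐ = 22.04 AU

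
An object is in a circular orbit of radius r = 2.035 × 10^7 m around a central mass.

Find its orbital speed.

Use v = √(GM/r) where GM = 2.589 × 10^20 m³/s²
r = 2.035 × 10^7 m
GM = 2.589 × 10^20 m³/s²
GM/r = (2.589 × 10^20) / (2.035 × 10^7) = 1.27224 × 10^13 m²/s²
v = √(GM/r) = 3.56684 × 10^6 m/s ≈ 3567 km/s

Final answer: 3567 km/s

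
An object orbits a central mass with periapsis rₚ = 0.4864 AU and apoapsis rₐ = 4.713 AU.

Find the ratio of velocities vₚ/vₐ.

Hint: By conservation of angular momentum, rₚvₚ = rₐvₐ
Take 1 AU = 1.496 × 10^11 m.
rₚ = 0.4864 AU = 7.27654 × 10^10 m
rₐ = 4.713 AU = 7.05065 × 10^11 m
rₚvₚ = rₐvₐ  ⇒  vₚ/vₐ = rₐ/rₚ
vₚ/vₐ = (7.05065 × 10^11) / (7.27654 × 10^10) = 9.68956

Final answer: vₚ/vₐ = 9.69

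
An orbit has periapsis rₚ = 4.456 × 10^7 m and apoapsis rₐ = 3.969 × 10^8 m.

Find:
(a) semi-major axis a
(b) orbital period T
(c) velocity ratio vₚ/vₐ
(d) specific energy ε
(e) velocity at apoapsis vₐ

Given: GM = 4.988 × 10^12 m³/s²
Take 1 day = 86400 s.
rₚ = 4.456 × 10^7 m
rₐ = 3.969 × 10^8 m
GM = 4.988 × 10^12 m³/s²
a = (rₚ + rₐ)/2 = 2.2073 × 10^8 m
e = (rₐ − rₚ)/(rₐ + rₚ) = (3.5234 × 10^8) / (4.4146 × 10^8) = 0.798124
(a) a = 2.2073 × 10^8 m ≈ 2.207 × 10^8 m
(b) a³ = 1.07543 × 10^25 m³;  T = 2π √(a³/GM) = 2π × 1.46835 × 10^6 s = 9.2259 × 10^6 s ≈ 106.8 days
(c) vₚ/vₐ = rₐ/rₚ (angular momentum) = (3.969 × 10^8) / (4.456 × 10^7) = 8.90709 ≈ 8.907
(d) 2a = 4.4146 × 10^8 m;  ε = −GM/(2a) = -11298.9 J/kg ≈ -11.3 kJ/kg
(e) vₐ² = GM (2/rₐ − 1/a) = 4.988 × 10^12 × (5.03905 × 10^-9 − 4.53042 × 10^-9) = 2537.05 m²/s²;  vₐ = 50.3691 m/s ≈ 50.37 m/s

Final answer:
(a) semi-major axis a = 2.207 × 10^8 m
(b) orbital period T = 106.8 days
(c) velocity ratio vₚ/vₐ = 8.907
(d) specific energy ε = -11.3 kJ/kg
(e) velocity at apoapsis vₐ = 50.37 m/s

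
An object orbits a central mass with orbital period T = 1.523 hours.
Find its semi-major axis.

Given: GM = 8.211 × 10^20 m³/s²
T = 1.523 hours = 5482.8 s
GM = 8.211 × 10^20 m³/s²
Kepler's third law: a³ = GM T² / (4π²)
T² = 3.00611 × 10^7 s²
a³ = (8.211 × 10^20) × (3.00611 × 10^7) / (4π²) = 6.25232 × 10^26 m³
a = (a³)^(1/3) = 8.55094 × 10^8 m ≈ 855.1 Mm

Final answer: 855.1 Mm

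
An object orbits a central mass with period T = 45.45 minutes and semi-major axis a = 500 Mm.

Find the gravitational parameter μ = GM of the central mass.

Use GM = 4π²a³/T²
T = 45.45 minutes = 2727 s
a = 500 Mm = 5 × 10^8 m
a³ = 1.25 × 10^26 m³
T² = 7.43653 × 10^6 s²
GM = 4π² × (1.25 × 10^26) / (7.43653 × 10^6) = 6.63589 × 10^20 m³/s²
GM ≈ 6.636 × 10^20 m³/s²

Final answer: GM = 6.636 × 10^20 m³/s²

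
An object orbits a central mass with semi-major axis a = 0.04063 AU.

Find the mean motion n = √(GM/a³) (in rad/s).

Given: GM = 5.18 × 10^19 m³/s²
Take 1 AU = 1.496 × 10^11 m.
a = 0.04063 AU = 6.07825 × 10^9 m
GM = 5.18 × 10^19 m³/s²
a³ = 2.24561 × 10^29 m³
GM/a³ = (5.18 × 10^19) / (2.24561 × 10^29) = 2.30672 × 10^-10 s⁻²
n = √(GM/a³) = 1.51879 × 10^-5 rad/s ≈ 1.519 × 10^-5 rad/s

Final answer: n = 1.519 × 10^-5 rad/s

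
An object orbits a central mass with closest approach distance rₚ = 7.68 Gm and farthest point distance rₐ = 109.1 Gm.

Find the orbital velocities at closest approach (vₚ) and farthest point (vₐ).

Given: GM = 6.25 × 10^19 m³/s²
rₚ = 7.68 Gm = 7.68 × 10^9 m
rₐ = 109.1 Gm = 1.091 × 10^11 m
GM = 6.25 × 10^19 m³/s²
a = (rₚ + rₐ)/2 = 5.839 × 10^10 m
Vis-viva: v² = GM (2/r − 1/a)
vₚ² = 6.25 × 10^19 × (2.60417 × 10^-10 − 1.71262 × 10^-11) = 1.52057 × 10^10 m²/s²
vₚ = 123311 m/s ≈ 123.3 km/s
vₐ² = 6.25 × 10^19 × (1.83318 × 10^-11 − 1.71262 × 10^-11) = 7.53491 × 10^7 m²/s²
vₐ = 8680.39 m/s ≈ 8.68 km/s

Final answer: vₚ = 123.3 km/s, vₐ = 8.68 km/s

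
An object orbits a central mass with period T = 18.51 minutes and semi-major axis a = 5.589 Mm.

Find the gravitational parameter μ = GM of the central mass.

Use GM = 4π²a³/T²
T = 18.51 minutes = 1110.6 s
a = 5.589 Mm = 5.589 × 10^6 m
a³ = 1.74583 × 10^20 m³
T² = 1.23343 × 10^6 s²
GM = 4π² × (1.74583 × 10^20) / (1.23343 × 10^6) = 5.58788 × 10^15 m³/s²
GM ≈ 5.588 × 10^15 m³/s²

Final answer: GM = 5.588 × 10^15 m³/s²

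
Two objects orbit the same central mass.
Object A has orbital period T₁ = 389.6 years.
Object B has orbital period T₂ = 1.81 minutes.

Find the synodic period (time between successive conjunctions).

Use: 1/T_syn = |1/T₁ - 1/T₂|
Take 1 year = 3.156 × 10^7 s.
T₁ = 389.6 years = 1.22958 × 10^10 s
T₂ = 1.81 minutes = 108.6 s
1/T₁ = 8.13287 × 10^-11 s⁻¹
1/T₂ = 0.0092081 s⁻¹
|1/T₁ − 1/T₂| = 0.0092081 s⁻¹
T_syn = 1 / |1/T₁ − 1/T₂| = 108.6 s ≈ 1.81 minutes

Final answer: T_syn = 1.81 minutes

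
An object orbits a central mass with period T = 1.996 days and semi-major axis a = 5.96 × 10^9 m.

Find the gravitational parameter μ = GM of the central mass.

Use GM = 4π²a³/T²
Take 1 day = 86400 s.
T = 1.996 days = 172454 s
a = 5.96 × 10^9 m
a³ = 2.11709 × 10^29 m³
T² = 2.97405 × 10^10 s²
GM = 4π² × (2.11709 × 10^29) / (2.97405 × 10^10) = 2.81028 × 10^20 m³/s²
GM ≈ 2.81 × 10^20 m³/s²

Final answer: GM = 2.81 × 10^20 m³/s²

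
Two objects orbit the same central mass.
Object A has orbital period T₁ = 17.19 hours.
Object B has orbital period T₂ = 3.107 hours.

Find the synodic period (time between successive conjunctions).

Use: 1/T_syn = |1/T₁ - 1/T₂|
T₁ = 17.19 hours = 61884 s
T₂ = 3.107 hours = 11185.2 s
1/T₁ = 1.61593 × 10^-5 s⁻¹
1/T₂ = 8.94039 × 10^-5 s⁻¹
|1/T₁ − 1/T₂| = 7.32446 × 10^-5 s⁻¹
T_syn = 1 / |1/T₁ − 1/T₂| = 13652.9 s ≈ 3.792 hours

Final answer: T_syn = 3.792 hours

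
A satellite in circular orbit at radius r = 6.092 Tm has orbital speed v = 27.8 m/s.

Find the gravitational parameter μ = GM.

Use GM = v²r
r = 6.092 Tm = 6.092 × 10^12 m
v = 27.8 m/s
v² = 772.84 m²/s²
GM = v²r = 772.84 × 6.092 × 10^12 = 4.70814 × 10^15 m³/s²
GM ≈ 4.708 × 10^15 m³/s²

Final answer: GM = 4.708 × 10^15 m³/s²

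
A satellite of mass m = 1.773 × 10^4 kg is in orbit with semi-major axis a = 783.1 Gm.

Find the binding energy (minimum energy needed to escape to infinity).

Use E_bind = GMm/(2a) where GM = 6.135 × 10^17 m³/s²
a = 783.1 Gm = 7.831 × 10^11 m
GM = 6.135 × 10^17 m³/s²
m = 1.773 × 10^4 kg
GMm = 6.135 × 10^17 × 17730 = 1.08774 × 10^22 m³·kg/s²
2a = 1.5662 × 10^12 m
E_bind = GMm/(2a) = 6.94506 × 10^9 J ≈ 6.945 GJ

Final answer: 6.945 GJ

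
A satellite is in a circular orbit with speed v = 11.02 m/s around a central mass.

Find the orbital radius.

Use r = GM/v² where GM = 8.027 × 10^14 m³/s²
v = 11.02 m/s
GM = 8.027 × 10^14 m³/s²
v² = 121.44 m²/s²
r = GM/v² = (8.027 × 10^14) / 121.44 = 6.60983 × 10^12 m ≈ 6.61 Tm

Final answer: 6.61 Tm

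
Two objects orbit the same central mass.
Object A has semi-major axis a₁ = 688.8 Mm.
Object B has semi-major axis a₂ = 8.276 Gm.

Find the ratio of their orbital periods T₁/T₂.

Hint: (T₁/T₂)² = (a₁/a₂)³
a₁ = 688.8 Mm = 6.888 × 10^8 m
a₂ = 8.276 Gm = 8.276 × 10^9 m
a₁/a₂ = 0.0832286
T₁/T₂ = (a₁/a₂)^(3/2) = (0.0832286)^1.5 = 0.0240109

Final answer: T₁/T₂ = 0.02401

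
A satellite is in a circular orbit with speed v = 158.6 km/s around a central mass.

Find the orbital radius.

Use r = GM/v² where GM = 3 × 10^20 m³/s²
v = 158.6 km/s = 158600 m/s
GM = 3 × 10^20 m³/s²
v² = 2.5154 × 10^10 m²/s²
r = GM/v² = (3 × 10^20) / (2.5154 × 10^10) = 1.19266 × 10^10 m ≈ 1.193 × 10^10 m

Final answer: 1.193 × 10^10 m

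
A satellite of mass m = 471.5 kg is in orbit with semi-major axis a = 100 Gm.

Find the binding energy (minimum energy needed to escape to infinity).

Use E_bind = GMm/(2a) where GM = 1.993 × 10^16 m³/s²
a = 100 Gm = 1 × 10^11 m
GM = 1.993 × 10^16 m³/s²
m = 471.5 kg
GMm = 1.993 × 10^16 × 471.5 = 9.397 × 10^18 m³·kg/s²
2a = 2 × 10^11 m
E_bind = GMm/(2a) = 4.6985 × 10^7 J ≈ 46.98 MJ

Final answer: 46.98 MJ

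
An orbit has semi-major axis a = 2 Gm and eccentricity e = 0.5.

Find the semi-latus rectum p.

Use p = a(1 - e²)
a = 2 Gm = 2 × 10^9 m
e = 0.5,  e² = 0.25,  1 − e² = 0.75
p = a(1 − e²) = 2 × 10^9 m × 0.75 = 1.5 × 10^9 m ≈ 1.5 Gm

Final answer: p = 1.5 Gm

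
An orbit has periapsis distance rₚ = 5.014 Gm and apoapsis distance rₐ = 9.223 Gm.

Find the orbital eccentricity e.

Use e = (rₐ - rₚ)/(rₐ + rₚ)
rₚ = 5.014 Gm = 5.014 × 10^9 m
rₐ = 9.223 Gm = 9.223 × 10^9 m
rₐ − rₚ = 4.209 × 10^9 m
rₐ + rₚ = 1.4237 × 10^10 m
e = (rₐ − rₚ)/(rₐ + rₚ) = 0.295638

Final answer: e = 0.2956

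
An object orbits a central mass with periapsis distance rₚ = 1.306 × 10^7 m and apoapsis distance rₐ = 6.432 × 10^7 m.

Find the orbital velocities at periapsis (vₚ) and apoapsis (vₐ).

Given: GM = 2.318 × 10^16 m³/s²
rₚ = 1.306 × 10^7 m
rₐ = 6.432 × 10^7 m
GM = 2.318 × 10^16 m³/s²
a = (rₚ + rₐ)/2 = 3.869 × 10^7 m
Vis-viva: v² = GM (2/r − 1/a)
vₚ² = 2.318 × 10^16 × (1.53139 × 10^-7 − 2.58465 × 10^-8) = 2.95065 × 10^9 m²/s²
vₚ = 54319.9 m/s ≈ 54.32 km/s
vₐ² = 2.318 × 10^16 × (3.10945 × 10^-8 − 2.58465 × 10^-8) = 1.2165 × 10^8 m²/s²
vₐ = 11029.5 m/s ≈ 11.03 km/s

Final answer: vₚ = 54.32 km/s, vₐ = 11.03 km/s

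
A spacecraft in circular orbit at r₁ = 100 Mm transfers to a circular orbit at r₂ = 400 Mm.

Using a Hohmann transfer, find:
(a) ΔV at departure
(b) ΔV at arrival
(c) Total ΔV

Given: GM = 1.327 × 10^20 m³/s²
r₁ = 100 Mm = 1 × 10^8 m
r₂ = 400 Mm = 4 × 10^8 m
GM = 1.327 × 10^20 m³/s²
Transfer ellipse: a_t = (r₁ + r₂)/2 = 2.5 × 10^8 m
Circular speed at r₁: v₁ = √(GM/r₁) = 1.15195 × 10^6 m/s
Transfer speed at r₁ (periapsis): v₁ₜ = √(GM(2/r₁ − 1/a_t)) = 1.45712 × 10^6 m/s
(a) ΔV₁ = v₁ₜ − v₁ = 305166 m/s ≈ 305.2 km/s
Circular speed at r₂: v₂ = √(GM/r₂) = 575977 m/s
Transfer speed at r₂ (apoapsis): v₂ₜ = √(GM(2/r₂ − 1/a_t)) = 364280 m/s
(b) ΔV₂ = v₂ − v₂ₜ = 211697 m/s ≈ 211.7 km/s
(c) ΔV_total = ΔV₁ + ΔV₂ = 516863 m/s ≈ 516.9 km/s

Final answer:
(a) ΔV₁ = 305.2 km/s
(b) ΔV₂ = 211.7 km/s
(c) ΔV_total = 516.9 km/s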